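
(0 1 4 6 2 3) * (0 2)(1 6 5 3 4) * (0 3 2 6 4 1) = (0 4 5 2 1)(3 6)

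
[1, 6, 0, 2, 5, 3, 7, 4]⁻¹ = [2, 0, 3, 5, 7, 4, 1, 6]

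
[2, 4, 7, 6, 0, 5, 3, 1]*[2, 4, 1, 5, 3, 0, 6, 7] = [1, 3, 7, 6, 2, 0, 5, 4]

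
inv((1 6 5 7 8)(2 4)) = (1 8 7 5 6)(2 4)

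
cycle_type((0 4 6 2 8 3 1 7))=8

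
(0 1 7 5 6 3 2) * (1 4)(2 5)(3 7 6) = (0 4 1 6 7 2)(3 5)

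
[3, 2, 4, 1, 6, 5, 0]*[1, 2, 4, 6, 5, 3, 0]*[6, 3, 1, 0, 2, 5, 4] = [4, 2, 5, 1, 6, 0, 3]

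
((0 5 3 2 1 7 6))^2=(0 3 1 6 5 2 7)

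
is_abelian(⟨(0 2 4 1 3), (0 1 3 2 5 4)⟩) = no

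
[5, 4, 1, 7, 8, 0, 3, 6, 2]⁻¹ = [5, 2, 8, 6, 1, 0, 7, 3, 4]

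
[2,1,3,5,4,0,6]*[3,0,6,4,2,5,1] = [6,0,4,5,2,3,1]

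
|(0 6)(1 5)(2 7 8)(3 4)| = 6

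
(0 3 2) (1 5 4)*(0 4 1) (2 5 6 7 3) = (0 2 4) (1 6 7 3 5) 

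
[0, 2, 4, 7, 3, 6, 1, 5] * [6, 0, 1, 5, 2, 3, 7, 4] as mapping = [0→6, 1→1, 2→2, 3→4, 4→5, 5→7, 6→0, 7→3] 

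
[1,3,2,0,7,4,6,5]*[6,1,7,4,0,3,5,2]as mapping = [0→1,1→4,2→7,3→6,4→2,5→0,6→5,7→3]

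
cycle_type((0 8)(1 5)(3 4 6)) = 2^2.3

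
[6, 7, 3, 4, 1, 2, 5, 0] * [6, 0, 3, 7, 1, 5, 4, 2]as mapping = [0→4, 1→2, 2→7, 3→1, 4→0, 5→3, 6→5, 7→6]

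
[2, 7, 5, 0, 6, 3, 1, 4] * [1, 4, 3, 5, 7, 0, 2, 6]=[3, 6, 0, 1, 2, 5, 4, 7]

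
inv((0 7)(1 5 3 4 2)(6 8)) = (0 7)(1 2 4 3 5)(6 8)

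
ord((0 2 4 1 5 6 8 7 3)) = 9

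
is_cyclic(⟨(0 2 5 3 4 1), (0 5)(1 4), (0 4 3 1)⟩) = no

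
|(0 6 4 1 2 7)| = 6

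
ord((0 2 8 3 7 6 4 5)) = 8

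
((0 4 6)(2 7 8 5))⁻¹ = (0 6 4)(2 5 8 7)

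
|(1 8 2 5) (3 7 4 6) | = 4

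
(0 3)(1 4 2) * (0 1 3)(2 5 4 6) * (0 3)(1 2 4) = (0 3 2)(1 6 4 5)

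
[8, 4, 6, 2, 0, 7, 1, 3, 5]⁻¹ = [4, 6, 3, 7, 1, 8, 2, 5, 0]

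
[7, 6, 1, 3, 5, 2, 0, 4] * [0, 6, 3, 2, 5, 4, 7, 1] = [1, 7, 6, 2, 4, 3, 0, 5]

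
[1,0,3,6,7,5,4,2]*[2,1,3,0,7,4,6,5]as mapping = [0→1,1→2,2→0,3→6,4→5,5→4,6→7,7→3]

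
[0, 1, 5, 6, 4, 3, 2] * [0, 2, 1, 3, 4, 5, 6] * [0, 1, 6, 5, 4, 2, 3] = [0, 6, 2, 3, 4, 5, 1]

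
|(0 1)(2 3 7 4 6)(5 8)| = 10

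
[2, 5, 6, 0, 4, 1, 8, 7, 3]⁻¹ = [3, 5, 0, 8, 4, 1, 2, 7, 6]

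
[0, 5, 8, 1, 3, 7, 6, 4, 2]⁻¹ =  [0, 3, 8, 4, 7, 1, 6, 5, 2]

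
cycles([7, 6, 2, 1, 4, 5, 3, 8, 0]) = (0 7 8)(1 6 3)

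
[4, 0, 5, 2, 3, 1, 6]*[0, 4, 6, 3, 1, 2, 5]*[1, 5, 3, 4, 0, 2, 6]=[5, 1, 3, 6, 4, 0, 2]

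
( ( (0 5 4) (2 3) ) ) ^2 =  (0 4 5) 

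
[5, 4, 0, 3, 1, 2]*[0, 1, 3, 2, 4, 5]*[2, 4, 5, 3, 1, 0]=[0, 1, 2, 5, 4, 3]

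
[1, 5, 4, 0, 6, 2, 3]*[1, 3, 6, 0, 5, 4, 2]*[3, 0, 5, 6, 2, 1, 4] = [6, 2, 1, 0, 5, 4, 3]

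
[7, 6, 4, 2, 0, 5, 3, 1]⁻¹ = [4, 7, 3, 6, 2, 5, 1, 0]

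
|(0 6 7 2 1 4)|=6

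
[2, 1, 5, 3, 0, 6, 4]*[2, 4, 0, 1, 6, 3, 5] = [0, 4, 3, 1, 2, 5, 6] 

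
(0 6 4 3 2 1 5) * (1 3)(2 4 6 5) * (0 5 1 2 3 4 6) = (0 1 3 6)(2 4)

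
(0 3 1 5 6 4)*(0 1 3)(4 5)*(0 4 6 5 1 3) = (0 4 3)(1 6)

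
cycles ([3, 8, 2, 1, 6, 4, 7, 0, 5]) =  (0 3 1 8 5 4 6 7)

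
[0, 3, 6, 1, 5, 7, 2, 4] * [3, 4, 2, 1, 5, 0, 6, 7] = [3, 1, 6, 4, 0, 7, 2, 5]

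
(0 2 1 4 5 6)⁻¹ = (0 6 5 4 1 2)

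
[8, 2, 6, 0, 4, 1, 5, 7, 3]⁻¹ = [3, 5, 1, 8, 4, 6, 2, 7, 0]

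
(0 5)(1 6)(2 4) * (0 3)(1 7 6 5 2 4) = (0 2 1 5 3)(6 7)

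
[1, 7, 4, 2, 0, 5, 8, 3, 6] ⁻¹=[4, 0, 3, 7, 2, 5, 8, 1, 6] 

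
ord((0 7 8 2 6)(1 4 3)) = 15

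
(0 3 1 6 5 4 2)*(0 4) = (0 3 1 6 5)(2 4)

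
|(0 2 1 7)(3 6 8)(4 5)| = 12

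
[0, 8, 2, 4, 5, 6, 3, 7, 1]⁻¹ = [0, 8, 2, 6, 3, 4, 5, 7, 1]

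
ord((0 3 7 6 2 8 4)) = 7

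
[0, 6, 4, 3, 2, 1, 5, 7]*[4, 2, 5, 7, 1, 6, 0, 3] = [4, 0, 1, 7, 5, 2, 6, 3]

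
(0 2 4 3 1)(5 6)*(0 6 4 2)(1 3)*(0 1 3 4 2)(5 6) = (0 1 5 2)(3 4)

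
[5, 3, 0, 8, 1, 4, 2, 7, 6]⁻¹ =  [2, 4, 6, 1, 5, 0, 8, 7, 3]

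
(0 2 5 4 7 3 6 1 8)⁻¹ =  (0 8 1 6 3 7 4 5 2)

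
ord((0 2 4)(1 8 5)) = 3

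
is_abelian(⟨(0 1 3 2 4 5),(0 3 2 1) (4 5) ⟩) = no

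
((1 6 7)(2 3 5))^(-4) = (1 7 6)(2 5 3)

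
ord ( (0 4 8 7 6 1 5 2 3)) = 9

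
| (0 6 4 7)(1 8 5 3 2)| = 20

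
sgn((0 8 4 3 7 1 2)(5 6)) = -1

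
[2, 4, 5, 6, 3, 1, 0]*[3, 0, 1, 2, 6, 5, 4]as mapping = [0→1, 1→6, 2→5, 3→4, 4→2, 5→0, 6→3]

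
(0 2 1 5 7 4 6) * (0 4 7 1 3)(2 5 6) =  (0 5 1 6 4 2 3)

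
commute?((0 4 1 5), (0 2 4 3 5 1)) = no:(0 4 1 5)*(0 2 4 3 5 1) = (0 3 5 2 4), (0 2 4 3 5 1)*(0 4 1 5) = (0 2 1 4 3)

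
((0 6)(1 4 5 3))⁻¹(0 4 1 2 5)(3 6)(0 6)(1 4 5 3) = (0 1)(2 3 6 5 4)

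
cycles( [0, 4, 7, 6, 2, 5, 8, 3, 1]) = (1 4 2 7 3 6 8)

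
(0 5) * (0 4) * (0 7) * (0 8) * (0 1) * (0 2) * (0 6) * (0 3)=(0 5 4 7 8 1 2 6 3)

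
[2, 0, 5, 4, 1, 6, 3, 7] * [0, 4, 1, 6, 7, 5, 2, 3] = [1, 0, 5, 7, 4, 2, 6, 3]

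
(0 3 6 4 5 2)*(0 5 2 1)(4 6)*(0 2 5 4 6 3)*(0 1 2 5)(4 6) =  (0 1 5 2 6 3 4)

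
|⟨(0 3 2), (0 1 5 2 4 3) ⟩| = 720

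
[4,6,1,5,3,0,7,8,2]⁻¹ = [5,2,8,4,0,3,1,6,7]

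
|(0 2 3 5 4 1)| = 6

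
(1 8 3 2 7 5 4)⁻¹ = (1 4 5 7 2 3 8)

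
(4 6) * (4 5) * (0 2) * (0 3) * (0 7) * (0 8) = (0 2 3 7 8)(4 6 5)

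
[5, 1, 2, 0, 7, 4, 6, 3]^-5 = [0, 1, 2, 3, 4, 5, 6, 7]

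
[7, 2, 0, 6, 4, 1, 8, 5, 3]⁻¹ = [2, 5, 1, 8, 4, 7, 3, 0, 6]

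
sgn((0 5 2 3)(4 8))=1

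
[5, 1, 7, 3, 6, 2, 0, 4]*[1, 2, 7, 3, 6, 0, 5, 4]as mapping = [0→0, 1→2, 2→4, 3→3, 4→5, 5→7, 6→1, 7→6]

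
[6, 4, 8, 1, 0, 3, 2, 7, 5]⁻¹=[4, 3, 6, 5, 1, 8, 0, 7, 2]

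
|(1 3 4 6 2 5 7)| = 7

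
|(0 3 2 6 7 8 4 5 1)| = 9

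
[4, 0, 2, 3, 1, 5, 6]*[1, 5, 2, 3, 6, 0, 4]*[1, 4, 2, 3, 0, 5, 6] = [6, 4, 2, 3, 5, 1, 0]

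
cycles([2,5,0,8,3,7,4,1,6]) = (0 2)(1 5 7)(3 8 6 4)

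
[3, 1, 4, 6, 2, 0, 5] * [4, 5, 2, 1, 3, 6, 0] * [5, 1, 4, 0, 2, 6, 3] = [1, 6, 0, 5, 4, 2, 3]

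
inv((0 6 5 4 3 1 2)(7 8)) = (0 2 1 3 4 5 6)(7 8)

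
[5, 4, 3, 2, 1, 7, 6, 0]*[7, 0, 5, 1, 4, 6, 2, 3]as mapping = [0→6, 1→4, 2→1, 3→5, 4→0, 5→3, 6→2, 7→7]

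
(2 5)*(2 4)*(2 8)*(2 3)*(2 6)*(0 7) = (0 7)(2 5 4 8 3 6)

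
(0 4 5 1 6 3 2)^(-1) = (0 2 3 6 1 5 4)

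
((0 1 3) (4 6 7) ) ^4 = (0 1 3) (4 6 7) 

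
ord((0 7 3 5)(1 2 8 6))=4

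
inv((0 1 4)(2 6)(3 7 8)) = (0 4 1)(2 6)(3 8 7)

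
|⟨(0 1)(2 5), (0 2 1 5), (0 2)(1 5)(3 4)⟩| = 8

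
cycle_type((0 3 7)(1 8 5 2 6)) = 3.5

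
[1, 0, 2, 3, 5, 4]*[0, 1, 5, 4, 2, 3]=[1, 0, 5, 4, 3, 2]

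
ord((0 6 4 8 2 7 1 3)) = 8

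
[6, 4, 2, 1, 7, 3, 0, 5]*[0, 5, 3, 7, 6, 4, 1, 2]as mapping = [0→1, 1→6, 2→3, 3→5, 4→2, 5→7, 6→0, 7→4]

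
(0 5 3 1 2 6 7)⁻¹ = (0 7 6 2 1 3 5)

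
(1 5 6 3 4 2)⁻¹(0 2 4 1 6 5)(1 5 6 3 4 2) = (0 1 2 5 3 6)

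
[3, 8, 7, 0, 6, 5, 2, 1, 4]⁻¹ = [3, 7, 6, 0, 8, 5, 4, 2, 1]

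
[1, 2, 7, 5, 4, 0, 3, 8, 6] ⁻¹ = [5, 0, 1, 6, 4, 3, 8, 2, 7] 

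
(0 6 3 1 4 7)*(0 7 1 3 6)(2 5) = (1 4)(2 5)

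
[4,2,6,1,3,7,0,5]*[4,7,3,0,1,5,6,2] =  [1,3,6,7,0,2,4,5]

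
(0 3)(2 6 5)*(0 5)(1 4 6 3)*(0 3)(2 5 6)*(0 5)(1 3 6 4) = (0 3 4 2 5)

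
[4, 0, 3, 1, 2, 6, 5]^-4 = [4, 0, 3, 1, 2, 5, 6]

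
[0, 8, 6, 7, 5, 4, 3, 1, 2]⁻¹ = [0, 7, 8, 6, 5, 4, 2, 3, 1]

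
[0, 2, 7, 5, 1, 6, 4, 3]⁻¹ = [0, 4, 1, 7, 6, 3, 5, 2]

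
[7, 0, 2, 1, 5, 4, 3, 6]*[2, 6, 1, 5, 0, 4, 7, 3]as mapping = [0→3, 1→2, 2→1, 3→6, 4→4, 5→0, 6→5, 7→7]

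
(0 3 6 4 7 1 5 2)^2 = (0 6 7 5)(1 2 3 4)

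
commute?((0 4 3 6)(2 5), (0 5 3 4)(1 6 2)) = no:(0 4 3 6)(2 5)*(0 5 3 4)(1 6 2) = (1 6 5)(2 3), (0 5 3 4)(1 6 2)*(0 4 3 6)(2 5) = (0 2 1)(5 6)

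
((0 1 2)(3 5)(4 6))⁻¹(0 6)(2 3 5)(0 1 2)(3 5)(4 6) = (0 5 3)(1 4)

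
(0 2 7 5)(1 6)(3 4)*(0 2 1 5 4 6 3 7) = (0 1 3 6 5 2)(4 7)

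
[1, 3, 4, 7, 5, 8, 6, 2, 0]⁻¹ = [8, 0, 7, 1, 2, 4, 6, 3, 5]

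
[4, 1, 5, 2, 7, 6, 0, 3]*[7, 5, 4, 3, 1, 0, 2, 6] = [1, 5, 0, 4, 6, 2, 7, 3]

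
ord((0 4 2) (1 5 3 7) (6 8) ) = 12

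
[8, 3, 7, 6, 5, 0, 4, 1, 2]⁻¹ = [5, 7, 8, 1, 6, 4, 3, 2, 0]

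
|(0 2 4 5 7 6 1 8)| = 8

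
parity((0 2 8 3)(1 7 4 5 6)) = odd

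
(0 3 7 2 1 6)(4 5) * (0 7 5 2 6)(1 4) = (0 3 5 1)(2 4)(6 7)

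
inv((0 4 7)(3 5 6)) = (0 7 4)(3 6 5)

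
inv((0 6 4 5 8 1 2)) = (0 2 1 8 5 4 6)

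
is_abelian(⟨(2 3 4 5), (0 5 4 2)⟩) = no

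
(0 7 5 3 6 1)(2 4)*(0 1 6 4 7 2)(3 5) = (0 2 7 3 4)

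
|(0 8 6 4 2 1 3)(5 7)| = 14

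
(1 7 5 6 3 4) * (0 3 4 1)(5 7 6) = (0 3 1 6 4)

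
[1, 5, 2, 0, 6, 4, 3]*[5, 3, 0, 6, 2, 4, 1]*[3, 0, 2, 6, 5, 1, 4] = [6, 5, 3, 1, 0, 2, 4]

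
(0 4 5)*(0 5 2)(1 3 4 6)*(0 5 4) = (0 6 1 3)(2 5 4)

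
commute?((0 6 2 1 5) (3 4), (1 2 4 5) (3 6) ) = no:(0 6 2 1 5) (3 4) * (1 2 4 5) (3 6) = (0 3 5) (4 6), (1 2 4 5) (3 6) * (0 6 2 1 5) (3 4) = (0 6 4) (2 3) 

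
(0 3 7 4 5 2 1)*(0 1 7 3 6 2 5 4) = (0 6 2 7)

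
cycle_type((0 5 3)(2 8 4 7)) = 3.4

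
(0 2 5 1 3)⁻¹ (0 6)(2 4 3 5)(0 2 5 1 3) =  (0 1 5 4)(2 6)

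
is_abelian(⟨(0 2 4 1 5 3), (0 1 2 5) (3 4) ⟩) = no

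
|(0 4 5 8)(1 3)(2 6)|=4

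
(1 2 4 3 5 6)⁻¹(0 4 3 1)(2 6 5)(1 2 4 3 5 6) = (0 3 5 2)(1 6 4)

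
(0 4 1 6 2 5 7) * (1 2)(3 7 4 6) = (0 6 1 3 7)(2 5 4)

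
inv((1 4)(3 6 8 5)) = (1 4)(3 5 8 6)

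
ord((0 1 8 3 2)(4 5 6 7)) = 20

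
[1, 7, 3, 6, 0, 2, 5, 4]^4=[0, 1, 2, 3, 4, 5, 6, 7]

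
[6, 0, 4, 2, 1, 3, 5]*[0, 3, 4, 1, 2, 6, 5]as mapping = [0→5, 1→0, 2→2, 3→4, 4→3, 5→1, 6→6]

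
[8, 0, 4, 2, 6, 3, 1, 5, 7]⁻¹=[1, 6, 3, 5, 2, 7, 4, 8, 0]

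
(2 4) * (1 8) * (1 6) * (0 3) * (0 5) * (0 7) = (0 3 5 7)(1 8 6)(2 4)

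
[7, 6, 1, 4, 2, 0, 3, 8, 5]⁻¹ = [5, 2, 4, 6, 3, 8, 1, 0, 7]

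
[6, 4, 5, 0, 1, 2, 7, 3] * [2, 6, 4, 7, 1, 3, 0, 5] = [0, 1, 3, 2, 6, 4, 5, 7]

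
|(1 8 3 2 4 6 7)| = 7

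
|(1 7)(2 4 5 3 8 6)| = 6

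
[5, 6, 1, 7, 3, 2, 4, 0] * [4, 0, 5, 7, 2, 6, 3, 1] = [6, 3, 0, 1, 7, 5, 2, 4]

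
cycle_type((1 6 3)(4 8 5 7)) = 3.4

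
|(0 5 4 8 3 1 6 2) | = 8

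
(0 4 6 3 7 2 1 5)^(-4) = (0 7)(1 6)(2 4)(3 5)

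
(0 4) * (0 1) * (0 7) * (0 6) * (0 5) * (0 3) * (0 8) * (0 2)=(0 4 1 7 6 5 3 8 2)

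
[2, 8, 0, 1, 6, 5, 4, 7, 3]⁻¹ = [2, 3, 0, 8, 6, 5, 4, 7, 1]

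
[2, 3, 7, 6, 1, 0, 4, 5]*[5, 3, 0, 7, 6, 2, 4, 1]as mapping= [0→0, 1→7, 2→1, 3→4, 4→3, 5→5, 6→6, 7→2]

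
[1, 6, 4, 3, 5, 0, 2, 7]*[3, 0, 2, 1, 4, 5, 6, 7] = [0, 6, 4, 1, 5, 3, 2, 7]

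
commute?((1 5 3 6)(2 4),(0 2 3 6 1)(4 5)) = no:(1 5 3 6)(2 4) * (0 2 3 6 1)(4 5) = (0 2 5 6)(1 4 3),(0 2 3 6 1)(4 5) * (1 5 3 6)(2 4) = (0 4 3 1)(2 6 5)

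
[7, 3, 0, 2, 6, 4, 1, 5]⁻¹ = [2, 6, 3, 1, 5, 7, 4, 0]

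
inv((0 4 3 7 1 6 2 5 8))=(0 8 5 2 6 1 7 3 4)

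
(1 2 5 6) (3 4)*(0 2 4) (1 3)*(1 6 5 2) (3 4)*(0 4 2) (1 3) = (0 3 4 6 2) 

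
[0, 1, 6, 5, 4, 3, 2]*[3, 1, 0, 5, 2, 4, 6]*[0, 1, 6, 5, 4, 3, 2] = [5, 1, 2, 4, 6, 3, 0]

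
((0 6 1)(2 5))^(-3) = (2 5)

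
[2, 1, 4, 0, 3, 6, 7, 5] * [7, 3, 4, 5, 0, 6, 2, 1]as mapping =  [0→4, 1→3, 2→0, 3→7, 4→5, 5→2, 6→1, 7→6]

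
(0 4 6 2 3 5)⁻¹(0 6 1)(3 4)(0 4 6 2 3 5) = (1 4 2)(5 6)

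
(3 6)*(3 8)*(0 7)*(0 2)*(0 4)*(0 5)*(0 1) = (0 7 2 4 5 1)(3 6 8)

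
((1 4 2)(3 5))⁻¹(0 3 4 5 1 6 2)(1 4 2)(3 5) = (0 5 2 3 4 6 1)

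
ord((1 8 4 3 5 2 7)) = 7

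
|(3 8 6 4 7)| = 5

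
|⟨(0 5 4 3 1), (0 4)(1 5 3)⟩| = 120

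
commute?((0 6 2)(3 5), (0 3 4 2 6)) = no:(0 6 2)(3 5) * (0 3 4 2 6) = (2 3 5 4), (0 3 4 2 6) * (0 6 2)(3 5) = (0 5 3 4)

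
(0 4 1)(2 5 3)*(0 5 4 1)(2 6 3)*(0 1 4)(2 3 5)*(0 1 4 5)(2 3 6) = (0 5 6)(1 3 2)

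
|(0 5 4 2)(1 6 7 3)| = 4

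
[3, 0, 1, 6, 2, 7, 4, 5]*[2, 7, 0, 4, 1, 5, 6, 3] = [4, 2, 7, 6, 0, 3, 1, 5]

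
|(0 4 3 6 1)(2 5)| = 10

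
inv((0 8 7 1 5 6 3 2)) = (0 2 3 6 5 1 7 8)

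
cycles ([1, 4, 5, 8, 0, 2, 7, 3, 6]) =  (0 1 4)(2 5)(3 8 6 7)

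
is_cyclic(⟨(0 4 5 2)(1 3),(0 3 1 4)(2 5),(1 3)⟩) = no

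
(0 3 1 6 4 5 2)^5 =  (0 5 6 3 2 4 1)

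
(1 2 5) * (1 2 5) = (1 5 2)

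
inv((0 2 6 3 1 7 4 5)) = (0 5 4 7 1 3 6 2)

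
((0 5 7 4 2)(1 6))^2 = (0 7 2 5 4)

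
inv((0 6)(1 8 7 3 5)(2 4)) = (0 6)(1 5 3 7 8)(2 4)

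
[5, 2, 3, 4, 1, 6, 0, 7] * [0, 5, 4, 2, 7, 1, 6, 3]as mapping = [0→1, 1→4, 2→2, 3→7, 4→5, 5→6, 6→0, 7→3]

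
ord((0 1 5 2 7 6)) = 6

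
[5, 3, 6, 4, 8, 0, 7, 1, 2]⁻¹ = [5, 7, 8, 1, 3, 0, 2, 6, 4]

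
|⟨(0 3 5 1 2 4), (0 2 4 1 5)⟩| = 720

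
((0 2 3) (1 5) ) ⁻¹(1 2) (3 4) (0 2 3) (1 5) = (0 4) (3 5) 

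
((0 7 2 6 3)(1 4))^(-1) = (0 3 6 2 7)(1 4)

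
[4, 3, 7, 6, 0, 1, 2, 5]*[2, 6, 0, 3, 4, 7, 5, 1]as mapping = [0→4, 1→3, 2→1, 3→5, 4→2, 5→6, 6→0, 7→7]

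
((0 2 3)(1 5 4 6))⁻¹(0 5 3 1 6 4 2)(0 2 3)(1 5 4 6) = (0 5 1 6 3 2 4)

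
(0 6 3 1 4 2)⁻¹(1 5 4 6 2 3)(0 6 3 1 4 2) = (0 1 4 5 2 3)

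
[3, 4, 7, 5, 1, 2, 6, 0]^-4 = [3, 1, 7, 5, 4, 2, 6, 0]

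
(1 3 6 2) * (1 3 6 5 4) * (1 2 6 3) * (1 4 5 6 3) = (2 4)(3 6)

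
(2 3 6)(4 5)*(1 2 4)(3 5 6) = (1 2 5)(4 6)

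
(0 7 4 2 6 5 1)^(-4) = (0 2 1 4 5 7 6)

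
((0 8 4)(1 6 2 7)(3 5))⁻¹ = (0 4 8)(1 7 2 6)(3 5)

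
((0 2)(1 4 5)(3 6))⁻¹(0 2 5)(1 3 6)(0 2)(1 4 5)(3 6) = (0 1 2)(3 4 6)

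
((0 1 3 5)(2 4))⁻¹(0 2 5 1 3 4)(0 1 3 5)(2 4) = (0 3 5 2 1 4)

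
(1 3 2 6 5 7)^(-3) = (1 6)(2 7)(3 5)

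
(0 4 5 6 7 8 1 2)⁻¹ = (0 2 1 8 7 6 5 4)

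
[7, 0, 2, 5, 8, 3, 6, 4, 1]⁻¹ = [1, 8, 2, 5, 7, 3, 6, 0, 4]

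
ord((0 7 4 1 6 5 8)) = 7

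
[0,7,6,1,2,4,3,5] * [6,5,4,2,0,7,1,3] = [6,3,1,5,4,0,2,7]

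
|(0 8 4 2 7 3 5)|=7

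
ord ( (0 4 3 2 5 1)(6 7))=6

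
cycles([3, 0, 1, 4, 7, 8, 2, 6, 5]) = (0 3 4 7 6 2 1)(5 8)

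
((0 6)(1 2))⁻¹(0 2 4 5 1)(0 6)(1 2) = (1 4 5 2 6)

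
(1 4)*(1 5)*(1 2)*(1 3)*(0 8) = (0 8)(1 4 5 2 3)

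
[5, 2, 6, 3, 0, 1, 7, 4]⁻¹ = [4, 5, 1, 3, 7, 0, 2, 6]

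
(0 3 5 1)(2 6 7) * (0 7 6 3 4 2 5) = (0 4 2 3)(1 7 5)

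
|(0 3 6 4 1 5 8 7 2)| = 9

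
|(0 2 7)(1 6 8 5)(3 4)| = 12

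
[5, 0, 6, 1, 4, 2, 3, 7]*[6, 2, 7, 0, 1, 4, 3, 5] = [4, 6, 3, 2, 1, 7, 0, 5]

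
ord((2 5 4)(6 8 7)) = 3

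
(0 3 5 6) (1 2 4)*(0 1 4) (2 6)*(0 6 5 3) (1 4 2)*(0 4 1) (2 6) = (0 4 6 1 5) 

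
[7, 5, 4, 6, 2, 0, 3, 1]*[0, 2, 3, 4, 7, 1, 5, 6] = [6, 1, 7, 5, 3, 0, 4, 2]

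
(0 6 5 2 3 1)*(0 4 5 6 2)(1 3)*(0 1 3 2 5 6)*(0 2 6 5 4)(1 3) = (0 4 5 3 6 2 1)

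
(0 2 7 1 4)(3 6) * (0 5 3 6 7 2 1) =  (0 1 4 5 3 7)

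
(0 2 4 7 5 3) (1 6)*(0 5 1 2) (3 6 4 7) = (1 4 3 5 6 2 7) 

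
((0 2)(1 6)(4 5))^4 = ()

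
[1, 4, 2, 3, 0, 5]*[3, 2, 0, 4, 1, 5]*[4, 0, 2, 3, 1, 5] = [2, 0, 4, 1, 3, 5]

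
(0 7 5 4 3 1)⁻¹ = (0 1 3 4 5 7)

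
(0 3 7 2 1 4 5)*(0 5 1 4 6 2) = (0 3 7)(1 6 2 4)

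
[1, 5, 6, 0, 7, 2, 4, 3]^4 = [6, 4, 3, 2, 1, 7, 0, 5]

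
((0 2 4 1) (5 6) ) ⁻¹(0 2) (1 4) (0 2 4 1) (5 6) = (0 1) (2 4) 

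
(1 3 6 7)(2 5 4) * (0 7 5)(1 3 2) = (0 7 3 6 5 4 1 2)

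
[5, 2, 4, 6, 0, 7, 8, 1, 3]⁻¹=[4, 7, 1, 8, 2, 0, 3, 5, 6]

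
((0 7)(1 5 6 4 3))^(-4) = (1 5 6 4 3)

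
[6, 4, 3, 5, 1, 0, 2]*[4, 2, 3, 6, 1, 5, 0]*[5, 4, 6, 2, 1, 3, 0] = [5, 4, 0, 3, 6, 1, 2]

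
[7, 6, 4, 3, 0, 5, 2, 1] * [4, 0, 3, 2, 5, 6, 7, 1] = [1, 7, 5, 2, 4, 6, 3, 0]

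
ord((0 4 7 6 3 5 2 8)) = 8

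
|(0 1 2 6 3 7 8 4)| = 8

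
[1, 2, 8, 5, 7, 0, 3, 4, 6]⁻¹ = [5, 0, 1, 6, 7, 3, 8, 4, 2]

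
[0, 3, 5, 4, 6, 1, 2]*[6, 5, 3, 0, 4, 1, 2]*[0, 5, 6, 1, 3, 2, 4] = [4, 0, 5, 3, 6, 2, 1]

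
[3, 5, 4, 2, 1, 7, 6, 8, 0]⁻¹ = [8, 4, 3, 0, 2, 1, 6, 5, 7]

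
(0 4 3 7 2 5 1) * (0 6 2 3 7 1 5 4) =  (1 6 2 4 7 3)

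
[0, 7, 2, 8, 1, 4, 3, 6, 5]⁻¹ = [0, 4, 2, 6, 5, 8, 7, 1, 3]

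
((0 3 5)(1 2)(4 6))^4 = (0 3 5)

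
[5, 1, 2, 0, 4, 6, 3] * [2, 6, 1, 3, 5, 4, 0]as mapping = [0→4, 1→6, 2→1, 3→2, 4→5, 5→0, 6→3]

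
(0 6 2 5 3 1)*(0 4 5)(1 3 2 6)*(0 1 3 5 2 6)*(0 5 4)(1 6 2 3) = (0 1)(2 6 5)(3 4)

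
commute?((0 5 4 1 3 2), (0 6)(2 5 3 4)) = no:(0 5 4 1 3 2)*(0 6)(2 5 3 4) = (0 3 5 2 6)(1 4), (0 6)(2 5 3 4)*(0 5 4 1 3 2) = (0 6 5 2 4)(1 3)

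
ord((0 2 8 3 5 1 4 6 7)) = 9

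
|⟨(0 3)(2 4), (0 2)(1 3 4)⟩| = 120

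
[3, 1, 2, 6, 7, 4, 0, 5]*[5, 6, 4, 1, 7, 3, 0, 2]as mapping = [0→1, 1→6, 2→4, 3→0, 4→2, 5→7, 6→5, 7→3]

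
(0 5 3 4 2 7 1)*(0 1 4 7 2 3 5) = (3 7 4)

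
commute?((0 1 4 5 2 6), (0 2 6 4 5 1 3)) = no:(0 1 4 5 2 6)*(0 2 6 4 5 1 3) = (0 3)(1 5 6 2 4), (0 2 6 4 5 1 3)*(0 1 4 5 2 6) = (0 6 5 4 2)(1 3)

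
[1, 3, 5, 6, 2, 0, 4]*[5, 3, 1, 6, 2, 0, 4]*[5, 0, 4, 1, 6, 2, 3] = [1, 3, 5, 6, 0, 2, 4]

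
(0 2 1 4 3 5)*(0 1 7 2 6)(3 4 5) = (0 6)(1 5)(2 7)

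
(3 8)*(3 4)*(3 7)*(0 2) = (0 2)(3 8 4 7)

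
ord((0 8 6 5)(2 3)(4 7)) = 4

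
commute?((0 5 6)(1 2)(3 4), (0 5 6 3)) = no:(0 5 6)(1 2)(3 4)*(0 5 6 3) = (0 6 5 3 4)(1 2), (0 5 6 3)*(0 5 6)(1 2)(3 4) = (0 6 4 3 5)(1 2)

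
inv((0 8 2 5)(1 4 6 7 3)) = (0 5 2 8)(1 3 7 6 4)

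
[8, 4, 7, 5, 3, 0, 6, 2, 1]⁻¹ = [5, 8, 7, 4, 1, 3, 6, 2, 0]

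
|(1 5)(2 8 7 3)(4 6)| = 4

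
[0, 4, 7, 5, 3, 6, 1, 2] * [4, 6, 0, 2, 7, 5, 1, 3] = [4, 7, 3, 5, 2, 1, 6, 0]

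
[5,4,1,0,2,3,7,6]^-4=[3,2,4,5,1,0,6,7]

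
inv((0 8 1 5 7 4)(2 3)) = (0 4 7 5 1 8)(2 3)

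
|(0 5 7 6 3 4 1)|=7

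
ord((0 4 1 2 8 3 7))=7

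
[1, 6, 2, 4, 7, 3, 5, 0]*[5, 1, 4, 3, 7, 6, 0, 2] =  [1, 0, 4, 7, 2, 3, 6, 5]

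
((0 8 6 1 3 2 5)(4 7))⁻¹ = (0 5 2 3 1 6 8)(4 7)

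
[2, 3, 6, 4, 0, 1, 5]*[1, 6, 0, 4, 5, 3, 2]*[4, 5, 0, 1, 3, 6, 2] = [4, 3, 0, 6, 5, 2, 1]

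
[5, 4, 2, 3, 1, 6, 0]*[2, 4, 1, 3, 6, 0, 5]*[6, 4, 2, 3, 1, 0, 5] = [6, 5, 4, 3, 1, 0, 2]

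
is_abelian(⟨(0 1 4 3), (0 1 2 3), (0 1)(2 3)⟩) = no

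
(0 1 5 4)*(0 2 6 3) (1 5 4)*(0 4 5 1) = (0 1 5) (2 6 3 4) 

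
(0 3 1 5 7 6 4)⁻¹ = (0 4 6 7 5 1 3)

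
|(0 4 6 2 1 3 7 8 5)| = 9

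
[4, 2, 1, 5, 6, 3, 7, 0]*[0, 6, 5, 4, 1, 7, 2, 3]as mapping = [0→1, 1→5, 2→6, 3→7, 4→2, 5→4, 6→3, 7→0]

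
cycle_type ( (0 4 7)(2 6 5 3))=3.4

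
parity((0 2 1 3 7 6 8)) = even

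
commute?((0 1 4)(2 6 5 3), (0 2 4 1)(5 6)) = no:(0 1 4)(2 6 5 3)*(0 2 4 1)(5 6) = (2 5 3 4), (0 2 4 1)(5 6)*(0 1 4)(2 6 5 3) = (0 6 3 2)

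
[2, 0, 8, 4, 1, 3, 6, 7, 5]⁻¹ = [1, 4, 0, 5, 3, 8, 6, 7, 2]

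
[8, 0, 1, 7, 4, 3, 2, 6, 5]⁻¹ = [1, 2, 6, 5, 4, 8, 7, 3, 0]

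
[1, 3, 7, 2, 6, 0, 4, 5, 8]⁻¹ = [5, 0, 3, 1, 6, 7, 4, 2, 8]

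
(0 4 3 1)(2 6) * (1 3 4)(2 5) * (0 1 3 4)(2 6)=(0 3 4)(5 6)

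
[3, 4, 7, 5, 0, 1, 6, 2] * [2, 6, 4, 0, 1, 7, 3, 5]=[0, 1, 5, 7, 2, 6, 3, 4]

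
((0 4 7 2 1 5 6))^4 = (0 1 4 5 7 6 2)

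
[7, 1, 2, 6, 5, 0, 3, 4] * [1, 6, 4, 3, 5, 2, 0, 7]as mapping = [0→7, 1→6, 2→4, 3→0, 4→2, 5→1, 6→3, 7→5]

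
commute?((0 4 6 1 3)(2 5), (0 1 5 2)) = no:(0 4 6 1 3)(2 5)*(0 1 5 2) = (0 4 6 5)(1 3), (0 1 5 2)*(0 4 6 1 3)(2 5) = (0 3)(1 2 4 6)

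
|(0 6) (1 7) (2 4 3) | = 6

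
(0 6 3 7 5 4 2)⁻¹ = (0 2 4 5 7 3 6)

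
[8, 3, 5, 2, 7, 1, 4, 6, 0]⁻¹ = [8, 5, 3, 1, 6, 2, 7, 4, 0]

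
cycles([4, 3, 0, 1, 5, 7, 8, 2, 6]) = (0 4 5 7 2)(1 3)(6 8)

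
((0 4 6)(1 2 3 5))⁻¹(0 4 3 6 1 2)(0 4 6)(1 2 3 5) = (0 2 3 4 6 5)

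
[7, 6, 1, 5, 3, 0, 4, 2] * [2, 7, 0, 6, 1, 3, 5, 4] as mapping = [0→4, 1→5, 2→7, 3→3, 4→6, 5→2, 6→1, 7→0] 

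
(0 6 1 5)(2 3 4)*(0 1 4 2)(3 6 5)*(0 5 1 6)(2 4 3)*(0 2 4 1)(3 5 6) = (1 4 6 5 3)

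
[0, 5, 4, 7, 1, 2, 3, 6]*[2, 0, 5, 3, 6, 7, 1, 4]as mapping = [0→2, 1→7, 2→6, 3→4, 4→0, 5→5, 6→3, 7→1]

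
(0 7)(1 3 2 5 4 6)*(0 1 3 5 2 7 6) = (0 6 3 7 1 5 4)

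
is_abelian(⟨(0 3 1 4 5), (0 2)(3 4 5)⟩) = no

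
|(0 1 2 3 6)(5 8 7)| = 15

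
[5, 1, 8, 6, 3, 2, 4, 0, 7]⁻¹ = [7, 1, 5, 4, 6, 0, 3, 8, 2]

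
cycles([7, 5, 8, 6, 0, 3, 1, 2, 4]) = (0 7 2 8 4)(1 5 3 6)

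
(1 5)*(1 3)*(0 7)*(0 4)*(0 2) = (0 7 4 2)(1 5 3)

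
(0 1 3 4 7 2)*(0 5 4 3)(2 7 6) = (0 1)(2 5 4 6)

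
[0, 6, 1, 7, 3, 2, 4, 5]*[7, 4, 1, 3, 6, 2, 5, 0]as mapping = [0→7, 1→5, 2→4, 3→0, 4→3, 5→1, 6→6, 7→2]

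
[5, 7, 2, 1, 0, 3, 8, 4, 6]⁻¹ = [4, 3, 2, 5, 7, 0, 8, 1, 6]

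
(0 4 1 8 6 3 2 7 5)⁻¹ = (0 5 7 2 3 6 8 1 4)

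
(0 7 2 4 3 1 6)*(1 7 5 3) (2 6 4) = (0 5 3 7 6) (1 4) 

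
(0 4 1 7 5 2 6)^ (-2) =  (0 2 7 4 6 5 1)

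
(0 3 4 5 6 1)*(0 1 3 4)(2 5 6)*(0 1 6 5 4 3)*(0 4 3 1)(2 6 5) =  (0 1 5 6 4 2 3)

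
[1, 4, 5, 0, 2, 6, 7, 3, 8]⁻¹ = [3, 0, 4, 7, 1, 2, 5, 6, 8]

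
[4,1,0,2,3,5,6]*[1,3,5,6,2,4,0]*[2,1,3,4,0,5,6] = [3,4,1,5,6,0,2]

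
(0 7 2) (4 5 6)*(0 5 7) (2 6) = (2 5) (4 7 6) 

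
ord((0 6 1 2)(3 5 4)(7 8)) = 12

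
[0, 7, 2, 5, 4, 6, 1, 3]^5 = [0, 1, 2, 3, 4, 5, 6, 7]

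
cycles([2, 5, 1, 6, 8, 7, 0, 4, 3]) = (0 2 1 5 7 4 8 3 6)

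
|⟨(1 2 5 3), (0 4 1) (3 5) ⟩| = 720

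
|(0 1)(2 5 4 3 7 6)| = 6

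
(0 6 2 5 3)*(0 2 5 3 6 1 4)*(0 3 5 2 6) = (0 1 4 3 6 2 5)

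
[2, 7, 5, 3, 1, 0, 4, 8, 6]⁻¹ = [5, 4, 0, 3, 6, 2, 8, 1, 7]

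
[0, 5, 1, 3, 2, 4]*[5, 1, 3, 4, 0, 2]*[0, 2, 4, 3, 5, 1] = [1, 4, 2, 5, 3, 0]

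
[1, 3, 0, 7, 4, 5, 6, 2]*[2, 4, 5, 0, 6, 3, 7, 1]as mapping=[0→4, 1→0, 2→2, 3→1, 4→6, 5→3, 6→7, 7→5]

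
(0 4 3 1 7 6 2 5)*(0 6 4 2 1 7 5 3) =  (0 2 3 7 4) (1 5 6) 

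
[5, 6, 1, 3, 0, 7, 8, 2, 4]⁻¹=[4, 2, 7, 3, 8, 0, 1, 5, 6]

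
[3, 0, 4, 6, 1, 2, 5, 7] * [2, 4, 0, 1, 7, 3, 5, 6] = [1, 2, 7, 5, 4, 0, 3, 6]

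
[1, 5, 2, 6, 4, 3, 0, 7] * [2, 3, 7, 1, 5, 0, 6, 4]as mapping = [0→3, 1→0, 2→7, 3→6, 4→5, 5→1, 6→2, 7→4]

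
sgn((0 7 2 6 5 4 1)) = 1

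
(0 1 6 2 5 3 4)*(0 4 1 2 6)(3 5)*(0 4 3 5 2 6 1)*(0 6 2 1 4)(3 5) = (0 2 3 6 4 5 1)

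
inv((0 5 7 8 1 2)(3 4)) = (0 2 1 8 7 5)(3 4)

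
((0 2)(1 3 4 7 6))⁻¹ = (0 2)(1 6 7 4 3)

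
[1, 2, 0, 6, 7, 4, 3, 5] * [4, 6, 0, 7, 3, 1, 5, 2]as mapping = [0→6, 1→0, 2→4, 3→5, 4→2, 5→3, 6→7, 7→1]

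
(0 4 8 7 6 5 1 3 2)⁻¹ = (0 2 3 1 5 6 7 8 4)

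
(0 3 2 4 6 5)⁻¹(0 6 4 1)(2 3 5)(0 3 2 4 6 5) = (0 4 2)(1 3 5 6)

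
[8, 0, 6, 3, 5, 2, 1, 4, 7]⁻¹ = [1, 6, 5, 3, 7, 4, 2, 8, 0]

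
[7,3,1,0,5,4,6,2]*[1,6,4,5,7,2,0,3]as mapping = [0→3,1→5,2→6,3→1,4→2,5→7,6→0,7→4]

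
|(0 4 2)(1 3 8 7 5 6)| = 6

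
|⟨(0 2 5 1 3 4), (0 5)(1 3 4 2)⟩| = 720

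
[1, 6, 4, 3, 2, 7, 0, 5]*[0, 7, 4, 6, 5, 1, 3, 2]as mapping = [0→7, 1→3, 2→5, 3→6, 4→4, 5→2, 6→0, 7→1]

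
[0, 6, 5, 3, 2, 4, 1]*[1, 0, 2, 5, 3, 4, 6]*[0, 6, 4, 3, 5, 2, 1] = [6, 1, 5, 2, 4, 3, 0] 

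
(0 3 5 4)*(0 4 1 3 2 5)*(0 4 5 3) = (0 2 3 4 5 1)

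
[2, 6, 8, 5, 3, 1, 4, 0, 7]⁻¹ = [7, 5, 0, 4, 6, 3, 1, 8, 2]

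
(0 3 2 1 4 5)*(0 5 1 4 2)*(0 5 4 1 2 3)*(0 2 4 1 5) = (0 2 5 1 3)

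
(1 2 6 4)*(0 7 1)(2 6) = (0 7 1 6 4)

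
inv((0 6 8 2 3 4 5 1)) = (0 1 5 4 3 2 8 6)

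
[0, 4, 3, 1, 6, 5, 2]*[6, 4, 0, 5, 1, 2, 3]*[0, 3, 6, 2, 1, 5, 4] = [4, 3, 5, 1, 2, 6, 0]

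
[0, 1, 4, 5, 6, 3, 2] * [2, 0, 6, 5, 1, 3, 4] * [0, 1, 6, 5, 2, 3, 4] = [6, 0, 1, 5, 2, 3, 4]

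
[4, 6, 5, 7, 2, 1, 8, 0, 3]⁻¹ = [7, 5, 4, 8, 0, 2, 1, 3, 6]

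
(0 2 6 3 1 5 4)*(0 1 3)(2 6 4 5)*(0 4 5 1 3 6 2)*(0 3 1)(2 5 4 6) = (0 5)(1 3 2 4)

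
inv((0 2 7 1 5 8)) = (0 8 5 1 7 2)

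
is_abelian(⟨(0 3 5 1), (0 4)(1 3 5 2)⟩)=no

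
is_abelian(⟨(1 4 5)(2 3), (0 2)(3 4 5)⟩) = no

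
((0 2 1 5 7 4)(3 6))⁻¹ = (0 4 7 5 1 2)(3 6)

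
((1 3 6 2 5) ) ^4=(1 5 2 6 3) 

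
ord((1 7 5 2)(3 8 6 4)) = 4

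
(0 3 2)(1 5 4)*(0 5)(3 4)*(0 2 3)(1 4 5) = (0 5)(1 2)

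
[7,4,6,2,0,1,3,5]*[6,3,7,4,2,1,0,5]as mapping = [0→5,1→2,2→0,3→7,4→6,5→3,6→4,7→1]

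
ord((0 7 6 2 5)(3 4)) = 10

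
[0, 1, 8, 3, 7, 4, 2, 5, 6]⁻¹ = [0, 1, 6, 3, 5, 7, 8, 4, 2]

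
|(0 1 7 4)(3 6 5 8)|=4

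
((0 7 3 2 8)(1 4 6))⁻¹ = (0 8 2 3 7)(1 6 4)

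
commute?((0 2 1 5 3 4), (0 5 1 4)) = no:(0 2 1 5 3 4)*(0 5 1 4) = (0 2 4 5 3), (0 5 1 4)*(0 2 1 5 3 4) = (0 3 4 2 1)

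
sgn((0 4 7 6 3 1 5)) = 1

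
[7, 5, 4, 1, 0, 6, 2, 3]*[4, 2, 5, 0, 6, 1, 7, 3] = [3, 1, 6, 2, 4, 7, 5, 0]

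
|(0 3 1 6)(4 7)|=4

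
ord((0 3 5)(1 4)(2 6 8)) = 6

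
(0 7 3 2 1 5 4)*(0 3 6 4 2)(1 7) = (0 1 5 2 7 6 4 3)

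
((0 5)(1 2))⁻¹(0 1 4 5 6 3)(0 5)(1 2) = (0 6 3 5 2 4)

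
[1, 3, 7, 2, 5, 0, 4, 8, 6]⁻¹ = [5, 0, 3, 1, 6, 4, 8, 2, 7]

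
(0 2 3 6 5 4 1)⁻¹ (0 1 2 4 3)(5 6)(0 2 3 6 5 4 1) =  (0 3 1 6 2)(4 5)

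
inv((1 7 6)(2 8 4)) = (1 6 7)(2 4 8)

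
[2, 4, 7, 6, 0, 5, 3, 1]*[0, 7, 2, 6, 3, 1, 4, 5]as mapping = [0→2, 1→3, 2→5, 3→4, 4→0, 5→1, 6→6, 7→7]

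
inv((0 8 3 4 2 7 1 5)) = (0 5 1 7 2 4 3 8)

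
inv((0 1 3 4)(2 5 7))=(0 4 3 1)(2 7 5)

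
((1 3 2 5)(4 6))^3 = (1 5 2 3)(4 6)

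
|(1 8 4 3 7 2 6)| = 7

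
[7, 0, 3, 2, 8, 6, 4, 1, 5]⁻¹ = [1, 7, 3, 2, 6, 8, 5, 0, 4]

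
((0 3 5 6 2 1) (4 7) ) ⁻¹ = (0 1 2 6 5 3) (4 7) 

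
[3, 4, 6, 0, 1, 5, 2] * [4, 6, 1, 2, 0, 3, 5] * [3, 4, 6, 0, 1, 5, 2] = [6, 3, 5, 1, 2, 0, 4]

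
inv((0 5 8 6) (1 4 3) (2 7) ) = (0 6 8 5) (1 3 4) (2 7) 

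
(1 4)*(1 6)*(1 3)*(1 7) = (1 4 6 3 7)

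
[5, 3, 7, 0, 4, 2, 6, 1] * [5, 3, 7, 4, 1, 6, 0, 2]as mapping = [0→6, 1→4, 2→2, 3→5, 4→1, 5→7, 6→0, 7→3]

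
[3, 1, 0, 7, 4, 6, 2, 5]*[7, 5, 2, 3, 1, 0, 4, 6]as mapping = [0→3, 1→5, 2→7, 3→6, 4→1, 5→4, 6→2, 7→0]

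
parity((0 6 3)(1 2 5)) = even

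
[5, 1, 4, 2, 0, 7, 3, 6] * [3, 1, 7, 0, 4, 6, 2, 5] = [6, 1, 4, 7, 3, 5, 0, 2]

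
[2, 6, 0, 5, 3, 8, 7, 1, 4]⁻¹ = [2, 7, 0, 4, 8, 3, 1, 6, 5]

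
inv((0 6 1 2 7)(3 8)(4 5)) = (0 7 2 1 6)(3 8)(4 5)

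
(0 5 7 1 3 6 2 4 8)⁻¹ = (0 8 4 2 6 3 1 7 5)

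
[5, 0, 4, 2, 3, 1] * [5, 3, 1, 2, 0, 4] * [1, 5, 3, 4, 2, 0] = [2, 0, 1, 5, 3, 4]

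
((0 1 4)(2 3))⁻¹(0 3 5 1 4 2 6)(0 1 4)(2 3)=(0 3 6 1 2 5 4)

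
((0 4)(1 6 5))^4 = (1 6 5)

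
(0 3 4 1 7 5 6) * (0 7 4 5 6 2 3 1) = (0 1 4)(2 3 5)(6 7)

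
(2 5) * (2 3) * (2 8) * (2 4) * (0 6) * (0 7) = (0 6 7)(2 5 3 8 4)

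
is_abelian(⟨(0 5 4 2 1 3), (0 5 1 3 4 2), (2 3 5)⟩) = no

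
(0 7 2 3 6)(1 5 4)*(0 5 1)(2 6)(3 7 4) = (0 4)(2 7 6 5 3)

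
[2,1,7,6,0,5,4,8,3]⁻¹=[4,1,0,8,6,5,3,2,7]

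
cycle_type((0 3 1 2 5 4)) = 6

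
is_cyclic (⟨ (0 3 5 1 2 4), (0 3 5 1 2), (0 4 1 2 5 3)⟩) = no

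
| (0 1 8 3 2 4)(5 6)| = 6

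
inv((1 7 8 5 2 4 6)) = (1 6 4 2 5 8 7)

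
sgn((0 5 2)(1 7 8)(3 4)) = -1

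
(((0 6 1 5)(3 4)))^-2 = (0 1)(5 6)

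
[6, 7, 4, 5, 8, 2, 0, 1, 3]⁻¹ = [6, 7, 5, 8, 2, 3, 0, 1, 4]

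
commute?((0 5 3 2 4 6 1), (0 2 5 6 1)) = no:(0 5 3 2 4 6 1) * (0 2 5 6 1) = (0 6)(1 2 4)(3 5), (0 2 5 6 1) * (0 5 3 2 4 6 1) = (0 4 6)(1 5)(2 3)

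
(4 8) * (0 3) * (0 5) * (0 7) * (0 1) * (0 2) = (0 3 5 7 1 2)(4 8)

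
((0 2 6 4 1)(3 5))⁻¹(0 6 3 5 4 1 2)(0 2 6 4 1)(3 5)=(0 6 2 4 5 3 1)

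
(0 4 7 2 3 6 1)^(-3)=(0 3 4 6 7 1 2)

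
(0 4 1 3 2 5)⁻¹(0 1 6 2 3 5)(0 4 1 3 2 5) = (0 4 3 6 5 2)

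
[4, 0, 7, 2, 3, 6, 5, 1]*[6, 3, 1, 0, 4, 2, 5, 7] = [4, 6, 7, 1, 0, 5, 2, 3]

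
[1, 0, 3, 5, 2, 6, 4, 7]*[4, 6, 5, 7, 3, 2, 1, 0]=[6, 4, 7, 2, 5, 1, 3, 0]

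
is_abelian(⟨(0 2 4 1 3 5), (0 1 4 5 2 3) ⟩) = no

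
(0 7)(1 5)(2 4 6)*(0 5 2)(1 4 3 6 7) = (0 1 2 3 6)(4 7 5)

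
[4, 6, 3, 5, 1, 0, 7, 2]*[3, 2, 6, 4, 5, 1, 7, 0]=[5, 7, 4, 1, 2, 3, 0, 6]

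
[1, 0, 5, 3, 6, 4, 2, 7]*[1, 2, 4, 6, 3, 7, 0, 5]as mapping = [0→2, 1→1, 2→7, 3→6, 4→0, 5→3, 6→4, 7→5]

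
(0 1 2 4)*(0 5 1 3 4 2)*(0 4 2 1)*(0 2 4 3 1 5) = (0 1 3 4)(2 5)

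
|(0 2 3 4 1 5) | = 6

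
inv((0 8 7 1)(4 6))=(0 1 7 8)(4 6)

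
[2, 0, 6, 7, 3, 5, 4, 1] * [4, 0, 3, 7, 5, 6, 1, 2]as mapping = [0→3, 1→4, 2→1, 3→2, 4→7, 5→6, 6→5, 7→0]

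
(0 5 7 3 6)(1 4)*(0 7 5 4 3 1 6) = (0 4 6 7 1 3)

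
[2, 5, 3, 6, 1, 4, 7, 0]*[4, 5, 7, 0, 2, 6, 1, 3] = [7, 6, 0, 1, 5, 2, 3, 4]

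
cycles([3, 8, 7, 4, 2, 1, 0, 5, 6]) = (0 3 4 2 7 5 1 8 6) 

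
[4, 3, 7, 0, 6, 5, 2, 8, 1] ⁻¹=[3, 8, 6, 1, 0, 5, 4, 2, 7] 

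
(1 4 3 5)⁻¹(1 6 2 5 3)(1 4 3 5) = (1 5 4 6 2)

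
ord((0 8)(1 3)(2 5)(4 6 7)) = 6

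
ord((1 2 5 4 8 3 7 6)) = 8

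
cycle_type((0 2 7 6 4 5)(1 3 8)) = 3.6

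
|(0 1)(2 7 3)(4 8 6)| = 6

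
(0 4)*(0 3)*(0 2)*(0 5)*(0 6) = (0 4 3 2 5 6)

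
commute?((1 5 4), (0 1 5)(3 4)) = no:(1 5 4)*(0 1 5)(3 4) = (0 1)(3 4 5), (0 1 5)(3 4)*(1 5 4) = (0 5)(1 4 3)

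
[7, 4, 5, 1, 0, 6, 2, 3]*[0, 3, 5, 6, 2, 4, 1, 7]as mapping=[0→7, 1→2, 2→4, 3→3, 4→0, 5→1, 6→5, 7→6]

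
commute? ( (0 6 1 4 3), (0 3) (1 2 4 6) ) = no: (0 6 1 4 3)*(0 3) (1 2 4 6) = (0 1 6 2 4), (0 3) (1 2 4 6)*(0 6 1 4 3) = (1 2 3 6 4) 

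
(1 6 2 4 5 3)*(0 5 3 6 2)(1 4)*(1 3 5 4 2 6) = (0 4 5 1 6)(2 3)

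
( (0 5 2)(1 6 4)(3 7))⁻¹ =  (0 2 5)(1 4 6)(3 7)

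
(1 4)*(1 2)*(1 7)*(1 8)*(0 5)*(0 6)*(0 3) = (0 5 6 3)(1 4 2 7 8)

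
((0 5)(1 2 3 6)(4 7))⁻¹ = (0 5)(1 6 3 2)(4 7)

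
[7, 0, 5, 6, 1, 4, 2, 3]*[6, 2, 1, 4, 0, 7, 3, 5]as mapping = [0→5, 1→6, 2→7, 3→3, 4→2, 5→0, 6→1, 7→4]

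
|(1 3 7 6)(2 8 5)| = 12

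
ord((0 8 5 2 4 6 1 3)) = 8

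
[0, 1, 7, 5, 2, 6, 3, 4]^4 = [0, 1, 7, 5, 2, 6, 3, 4]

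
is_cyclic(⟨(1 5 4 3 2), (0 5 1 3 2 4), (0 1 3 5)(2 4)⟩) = no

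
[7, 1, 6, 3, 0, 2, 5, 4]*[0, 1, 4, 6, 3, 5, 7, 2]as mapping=[0→2, 1→1, 2→7, 3→6, 4→0, 5→4, 6→5, 7→3]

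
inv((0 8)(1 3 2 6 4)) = (0 8)(1 4 6 2 3)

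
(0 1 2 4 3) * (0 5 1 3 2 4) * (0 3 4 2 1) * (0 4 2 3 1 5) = (0 2 1 3)(4 5)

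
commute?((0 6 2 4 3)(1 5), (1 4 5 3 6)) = no:(0 6 2 4 3)(1 5) * (1 4 5 3 6) = (0 1 3)(2 5 4 6), (1 4 5 3 6) * (0 6 2 4 3)(1 5) = (0 6 5)(1 3 2 4)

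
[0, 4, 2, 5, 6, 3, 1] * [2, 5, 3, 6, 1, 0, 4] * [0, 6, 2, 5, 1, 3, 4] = [2, 6, 5, 0, 1, 4, 3]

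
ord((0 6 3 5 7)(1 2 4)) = 15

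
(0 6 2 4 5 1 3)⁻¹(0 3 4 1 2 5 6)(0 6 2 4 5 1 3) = (0 5 3 4 1 2 6)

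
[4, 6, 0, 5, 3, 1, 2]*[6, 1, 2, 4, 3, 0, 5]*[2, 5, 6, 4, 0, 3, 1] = [4, 3, 1, 2, 0, 5, 6]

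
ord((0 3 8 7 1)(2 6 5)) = 15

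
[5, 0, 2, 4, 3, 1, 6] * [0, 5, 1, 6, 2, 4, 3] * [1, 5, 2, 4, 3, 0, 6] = [3, 1, 5, 2, 6, 0, 4]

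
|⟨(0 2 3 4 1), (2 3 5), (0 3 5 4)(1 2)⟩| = 360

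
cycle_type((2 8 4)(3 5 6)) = 3^2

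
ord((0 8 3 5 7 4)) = 6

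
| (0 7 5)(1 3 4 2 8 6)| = 6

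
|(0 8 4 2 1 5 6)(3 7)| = 14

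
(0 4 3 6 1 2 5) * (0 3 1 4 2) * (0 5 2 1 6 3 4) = (0 1 5 4 6) 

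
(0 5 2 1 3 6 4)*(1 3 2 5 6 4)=(0 6 1 2 3 4)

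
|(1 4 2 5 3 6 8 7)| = 8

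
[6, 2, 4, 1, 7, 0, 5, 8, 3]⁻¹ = [5, 3, 1, 8, 2, 6, 0, 4, 7]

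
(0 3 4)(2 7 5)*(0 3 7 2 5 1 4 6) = (0 7 1 4 3 6)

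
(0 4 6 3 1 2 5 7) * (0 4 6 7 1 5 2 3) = (0 6)(1 3 5)(4 7)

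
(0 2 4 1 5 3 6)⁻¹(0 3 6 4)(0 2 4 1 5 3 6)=(0 1 2 6)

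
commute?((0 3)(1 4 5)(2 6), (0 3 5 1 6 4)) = no:(0 3)(1 4 5)(2 6)*(0 3 5 1 6 4) = (0 5 6 2 4 1), (0 3 5 1 6 4)*(0 3)(1 4 5)(2 6) = (1 2 6 5 4 3)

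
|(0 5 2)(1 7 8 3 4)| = 15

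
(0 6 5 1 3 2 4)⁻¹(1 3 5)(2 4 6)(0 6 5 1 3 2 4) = (0 5 4)(1 3 2)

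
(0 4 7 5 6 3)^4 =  (0 6 7)(3 5 4)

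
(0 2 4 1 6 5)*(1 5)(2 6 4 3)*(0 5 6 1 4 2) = (0 1 2 3)(4 6)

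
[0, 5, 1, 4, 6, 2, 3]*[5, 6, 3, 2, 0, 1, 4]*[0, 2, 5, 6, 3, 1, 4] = [1, 2, 4, 0, 3, 6, 5]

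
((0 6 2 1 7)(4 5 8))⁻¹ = (0 7 1 2 6)(4 8 5)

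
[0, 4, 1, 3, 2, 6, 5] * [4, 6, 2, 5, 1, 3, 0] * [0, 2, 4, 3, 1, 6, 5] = [1, 2, 5, 6, 4, 0, 3]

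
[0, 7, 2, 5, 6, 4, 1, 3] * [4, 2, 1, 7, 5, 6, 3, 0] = [4, 0, 1, 6, 3, 5, 2, 7] 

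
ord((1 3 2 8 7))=5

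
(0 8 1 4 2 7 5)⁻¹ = (0 5 7 2 4 1 8)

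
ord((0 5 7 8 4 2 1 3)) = 8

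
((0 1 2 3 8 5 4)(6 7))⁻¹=(0 4 5 8 3 2 1)(6 7)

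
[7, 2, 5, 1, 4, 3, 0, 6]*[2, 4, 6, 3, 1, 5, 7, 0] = [0, 6, 5, 4, 1, 3, 2, 7]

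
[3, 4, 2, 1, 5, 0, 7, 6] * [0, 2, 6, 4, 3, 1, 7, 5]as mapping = [0→4, 1→3, 2→6, 3→2, 4→1, 5→0, 6→5, 7→7]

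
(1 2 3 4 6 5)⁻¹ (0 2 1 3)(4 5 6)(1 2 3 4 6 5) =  (0 3 2 4)(1 5 6)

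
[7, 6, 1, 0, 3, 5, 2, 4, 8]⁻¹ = [3, 2, 6, 4, 7, 5, 1, 0, 8]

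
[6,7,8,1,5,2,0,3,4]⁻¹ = [6,3,5,7,8,4,0,1,2]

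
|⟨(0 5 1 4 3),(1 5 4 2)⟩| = 720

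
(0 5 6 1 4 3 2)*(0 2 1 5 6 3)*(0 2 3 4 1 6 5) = (0 5 4 2 3 6)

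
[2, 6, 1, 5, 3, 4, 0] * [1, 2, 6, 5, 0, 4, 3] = [6, 3, 2, 4, 5, 0, 1]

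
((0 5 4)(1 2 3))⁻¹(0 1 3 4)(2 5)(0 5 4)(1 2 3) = (0 5 2 1)(3 4)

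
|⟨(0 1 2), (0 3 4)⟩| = 60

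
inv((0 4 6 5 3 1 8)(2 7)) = (0 8 1 3 5 6 4)(2 7)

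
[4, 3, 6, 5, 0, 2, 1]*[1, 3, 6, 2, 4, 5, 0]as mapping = [0→4, 1→2, 2→0, 3→5, 4→1, 5→6, 6→3]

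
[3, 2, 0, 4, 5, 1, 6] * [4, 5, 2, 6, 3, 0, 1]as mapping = [0→6, 1→2, 2→4, 3→3, 4→0, 5→5, 6→1]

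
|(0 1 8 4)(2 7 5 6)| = 4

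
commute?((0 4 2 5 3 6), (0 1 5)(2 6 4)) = no:(0 4 2 5 3 6)*(0 1 5)(2 6 4) = (0 2)(1 5 3 4 6), (0 1 5)(2 6 4)*(0 4 2 5 3 6) = (0 1 3 6 2)(4 5)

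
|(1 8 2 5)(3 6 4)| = 12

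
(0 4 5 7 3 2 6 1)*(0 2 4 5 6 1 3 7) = (0 5)(1 2)(3 4 6)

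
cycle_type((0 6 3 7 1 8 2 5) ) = 8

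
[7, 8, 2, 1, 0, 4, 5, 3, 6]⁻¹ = [4, 3, 2, 7, 5, 6, 8, 0, 1]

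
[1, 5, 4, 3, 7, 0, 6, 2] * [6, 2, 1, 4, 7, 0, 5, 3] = [2, 0, 7, 4, 3, 6, 5, 1]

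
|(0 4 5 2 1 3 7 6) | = 8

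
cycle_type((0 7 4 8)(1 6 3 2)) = 4^2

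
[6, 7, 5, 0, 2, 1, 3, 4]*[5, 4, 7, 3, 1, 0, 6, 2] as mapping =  [0→6, 1→2, 2→0, 3→5, 4→7, 5→4, 6→3, 7→1] 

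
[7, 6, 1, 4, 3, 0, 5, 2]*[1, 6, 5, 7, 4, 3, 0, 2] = [2, 0, 6, 4, 7, 1, 3, 5]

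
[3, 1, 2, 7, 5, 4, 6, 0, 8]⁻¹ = [7, 1, 2, 0, 5, 4, 6, 3, 8]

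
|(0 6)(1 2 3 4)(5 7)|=4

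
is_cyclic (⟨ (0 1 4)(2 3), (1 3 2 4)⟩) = no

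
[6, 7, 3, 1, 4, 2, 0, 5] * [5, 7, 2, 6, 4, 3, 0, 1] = [0, 1, 6, 7, 4, 2, 5, 3]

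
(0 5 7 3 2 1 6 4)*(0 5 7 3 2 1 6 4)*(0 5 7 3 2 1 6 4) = (0 3 6 5 2 4 7 1)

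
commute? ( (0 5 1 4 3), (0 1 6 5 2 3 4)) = no: (0 5 1 4 3)*(0 1 6 5 2 3 4) = (0 2 3 1)(5 6), (0 1 6 5 2 3 4)*(0 5 1 4 3) = (0 4 5 2)(1 6)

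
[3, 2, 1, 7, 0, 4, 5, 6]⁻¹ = [4, 2, 1, 0, 5, 6, 7, 3]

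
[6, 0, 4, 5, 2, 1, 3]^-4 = [6, 0, 2, 5, 4, 1, 3]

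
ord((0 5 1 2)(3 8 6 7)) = 4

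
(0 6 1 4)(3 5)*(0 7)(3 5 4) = (0 6 1 3 4 7)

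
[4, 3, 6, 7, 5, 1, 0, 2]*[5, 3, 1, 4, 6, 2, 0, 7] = [6, 4, 0, 7, 2, 3, 5, 1]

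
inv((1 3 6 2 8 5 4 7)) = (1 7 4 5 8 2 6 3)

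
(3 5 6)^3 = ()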